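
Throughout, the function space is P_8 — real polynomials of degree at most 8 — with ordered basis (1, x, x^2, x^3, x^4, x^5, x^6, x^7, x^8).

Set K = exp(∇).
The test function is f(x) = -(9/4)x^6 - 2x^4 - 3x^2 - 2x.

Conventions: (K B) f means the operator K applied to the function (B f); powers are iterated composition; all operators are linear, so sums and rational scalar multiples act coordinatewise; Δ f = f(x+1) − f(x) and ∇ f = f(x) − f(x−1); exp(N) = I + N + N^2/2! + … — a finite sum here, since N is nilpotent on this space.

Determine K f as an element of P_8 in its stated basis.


order-1 term: -(27/2)x^5 + (135/4)x^4 - 53x^3 + (183/4)x^2 - (55/2)x + 21/4
order-2 term: -(135/4)x^4 + 135x^3 - (993/4)x^2 + (453/2)x - 347/4
order-3 term: -45x^3 + (405/2)x^2 - (691/2)x + 429/2
order-4 term: -(135/4)x^2 + 135x - 593/4
order-5 term: -(27/2)x + 135/4
order-6 term: -9/4
the series for exp(∇) f terminates at order 6
exp(∇) f = -(9/4)x^6 - (27/2)x^5 - 2x^4 + 37x^3 - (147/4)x^2 - 27x + 65/4

g(x) = -(9/4)x^6 - (27/2)x^5 - 2x^4 + 37x^3 - (147/4)x^2 - 27x + 65/4


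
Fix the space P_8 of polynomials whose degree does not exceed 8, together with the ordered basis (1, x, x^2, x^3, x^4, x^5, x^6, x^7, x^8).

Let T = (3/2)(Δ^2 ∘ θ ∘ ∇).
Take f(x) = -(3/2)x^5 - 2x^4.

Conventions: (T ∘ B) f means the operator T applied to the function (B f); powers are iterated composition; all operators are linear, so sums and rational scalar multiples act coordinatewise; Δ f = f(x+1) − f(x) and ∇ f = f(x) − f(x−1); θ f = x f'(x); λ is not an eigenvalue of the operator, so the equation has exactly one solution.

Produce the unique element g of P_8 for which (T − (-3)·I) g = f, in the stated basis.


the result is g(x) = -(1/2)x^5 - (2/3)x^4 + 60x^2 + 99x + 51

write g with unknown coordinates in the stated basis and equate coefficients in (T − (-3)·I) g = f
solving from the highest basis element down gives g = -(1/2)x^5 - (2/3)x^4 + 60x^2 + 99x + 51
check: T g = -180x^2 - 297x - 153
so T g − (-3)·g = -(3/2)x^5 - 2x^4 = f ✓


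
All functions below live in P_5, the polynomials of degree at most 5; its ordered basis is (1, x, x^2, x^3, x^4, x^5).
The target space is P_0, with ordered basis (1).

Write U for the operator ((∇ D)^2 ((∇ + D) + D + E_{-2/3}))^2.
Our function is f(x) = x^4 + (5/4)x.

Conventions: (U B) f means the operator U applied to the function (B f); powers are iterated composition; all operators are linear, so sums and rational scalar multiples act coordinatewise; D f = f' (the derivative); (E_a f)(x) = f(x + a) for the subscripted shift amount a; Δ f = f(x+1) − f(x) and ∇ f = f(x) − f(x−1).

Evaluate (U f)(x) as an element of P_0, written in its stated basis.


the result is g(x) = 0

∇ f = 4x^3 - 6x^2 + 4x + 1/4
D f = 4x^3 + 5/4
(∇ + D) f = 8x^3 - 6x^2 + 4x + 3/2
D f = 4x^3 + 5/4
E_{-2/3} f = x^4 - (8/3)x^3 + (8/3)x^2 + (7/108)x - 103/162
((∇ + D) + D + E_{-2/3}) f = x^4 + (28/3)x^3 - (10/3)x^2 + (439/108)x + 685/324
D ((∇ + D) + D + E_{-2/3}) f = 4x^3 + 28x^2 - (20/3)x + 439/108
∇ D ((∇ + D) + D + E_{-2/3}) f = 12x^2 + 44x - 92/3
D (∇ D) ((∇ + D) + D + E_{-2/3}) f = 24x + 44
∇ D (∇ D) ((∇ + D) + D + E_{-2/3}) f = 24
∇ ((∇ D)^2 ((∇ + D) + D + E_{-2/3})) f = 0
D ((∇ D)^2 ((∇ + D) + D + E_{-2/3})) f = 0
(∇ + D) ((∇ D)^2 ((∇ + D) + D + E_{-2/3})) f = 0
D ((∇ D)^2 ((∇ + D) + D + E_{-2/3})) f = 0
E_{-2/3} ((∇ D)^2 ((∇ + D) + D + E_{-2/3})) f = 24
((∇ + D) + D + E_{-2/3}) ((∇ D)^2 ((∇ + D) + D + E_{-2/3})) f = 24
D ((∇ + D) + D + E_{-2/3}) ((∇ D)^2 ((∇ + D) + D + E_{-2/3})) f = 0
∇ D ((∇ + D) + D + E_{-2/3}) ((∇ D)^2 ((∇ + D) + D + E_{-2/3})) f = 0
D (∇ D) ((∇ + D) + D + E_{-2/3}) ((∇ D)^2 ((∇ + D) + D + E_{-2/3})) f = 0
∇ D (∇ D) ((∇ + D) + D + E_{-2/3}) ((∇ D)^2 ((∇ + D) + D + E_{-2/3})) f = 0


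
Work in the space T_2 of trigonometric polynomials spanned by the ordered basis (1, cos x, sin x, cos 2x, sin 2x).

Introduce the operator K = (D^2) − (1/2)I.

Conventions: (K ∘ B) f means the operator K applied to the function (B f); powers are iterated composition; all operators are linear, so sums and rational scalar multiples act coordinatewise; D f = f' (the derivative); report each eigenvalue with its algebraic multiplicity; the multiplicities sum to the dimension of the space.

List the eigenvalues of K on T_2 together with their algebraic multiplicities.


λ = -9/2 (multiplicity 2), λ = -3/2 (multiplicity 2), λ = -1/2 (multiplicity 1)

image of 1: -1/2
image of cos x: -(3/2)cos x
image of sin x: -(3/2)sin x
image of cos 2x: -(9/2)cos 2x
image of sin 2x: -(9/2)sin 2x
the matrix is diagonal; its diagonal is (-1/2, -3/2, -3/2, -9/2, -9/2)
for a triangular matrix the eigenvalues are the diagonal entries, with algebraic multiplicity their repetition count


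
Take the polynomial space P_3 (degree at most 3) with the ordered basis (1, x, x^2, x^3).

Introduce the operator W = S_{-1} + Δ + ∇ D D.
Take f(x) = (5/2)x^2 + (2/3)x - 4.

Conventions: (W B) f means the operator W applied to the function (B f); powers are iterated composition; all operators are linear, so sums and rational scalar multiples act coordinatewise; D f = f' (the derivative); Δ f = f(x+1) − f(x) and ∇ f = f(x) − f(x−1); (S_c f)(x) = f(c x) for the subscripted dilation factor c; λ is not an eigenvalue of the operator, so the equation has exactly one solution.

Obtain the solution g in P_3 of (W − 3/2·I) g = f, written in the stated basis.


the result is g(x) = -5x^2 - (64/15)x - 158/15

write g with unknown coordinates in the stated basis and equate coefficients in (W − 3/2·I) g = f
solving from the highest basis element down gives g = -5x^2 - (64/15)x - 158/15
check: W g = -5x^2 - (86/15)x - 99/5
so W g − 3/2·g = (5/2)x^2 + (2/3)x - 4 = f ✓


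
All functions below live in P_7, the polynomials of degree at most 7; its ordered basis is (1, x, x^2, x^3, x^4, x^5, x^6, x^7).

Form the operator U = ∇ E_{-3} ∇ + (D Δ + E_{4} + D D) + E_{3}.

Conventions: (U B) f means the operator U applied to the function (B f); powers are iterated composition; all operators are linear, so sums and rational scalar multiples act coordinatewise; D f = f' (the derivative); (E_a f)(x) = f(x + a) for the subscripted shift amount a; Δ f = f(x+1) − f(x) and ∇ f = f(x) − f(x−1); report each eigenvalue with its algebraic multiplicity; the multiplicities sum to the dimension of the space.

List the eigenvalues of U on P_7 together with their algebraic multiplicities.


image of 1: 2
image of x: 2x + 7
image of x^2: 2x^2 + 14x + 31
image of x^3: 2x^3 + 21x^2 + 93x + 70
image of x^4: 2x^4 + 28x^3 + 186x^2 + 280x + 535
image of x^5: 2x^5 + 35x^4 + 310x^3 + 700x^2 + 2675x - 48
image of x^6: 2x^6 + 42x^5 + 465x^4 + 1400x^3 + 8025x^2 - 288x + 12993
image of x^7: 2x^7 + 49x^6 + 651x^5 + 2450x^4 + 18725x^3 - 1008x^2 + 90951x - 28966
the matrix is upper triangular; its diagonal is (2, 2, 2, 2, 2, 2, 2, 2)
for a triangular matrix the eigenvalues are the diagonal entries, with algebraic multiplicity their repetition count

λ = 2 (multiplicity 8)


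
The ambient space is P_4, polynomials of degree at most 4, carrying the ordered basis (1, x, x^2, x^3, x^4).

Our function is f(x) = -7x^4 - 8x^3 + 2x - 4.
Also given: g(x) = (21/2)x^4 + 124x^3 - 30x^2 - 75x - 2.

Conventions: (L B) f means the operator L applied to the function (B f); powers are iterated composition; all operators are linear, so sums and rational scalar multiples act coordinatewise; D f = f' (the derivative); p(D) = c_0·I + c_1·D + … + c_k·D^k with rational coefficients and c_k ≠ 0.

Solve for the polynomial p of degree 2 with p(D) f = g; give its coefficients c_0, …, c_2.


D^0 f = -7x^4 - 8x^3 + 2x - 4
D^1 f = -28x^3 - 24x^2 + 2
D^2 f = -84x^2 - 48x
matching coefficients of g against c_0 f + c_1 Df + … from the top degree down determines the c_i
solution: c_0 = -3/2, c_1 = -4, c_2 = 3/2

p(D) = -(3/2)·I − 4·D + (3/2)·D^2, i.e. c_0 = -3/2, c_1 = -4, c_2 = 3/2


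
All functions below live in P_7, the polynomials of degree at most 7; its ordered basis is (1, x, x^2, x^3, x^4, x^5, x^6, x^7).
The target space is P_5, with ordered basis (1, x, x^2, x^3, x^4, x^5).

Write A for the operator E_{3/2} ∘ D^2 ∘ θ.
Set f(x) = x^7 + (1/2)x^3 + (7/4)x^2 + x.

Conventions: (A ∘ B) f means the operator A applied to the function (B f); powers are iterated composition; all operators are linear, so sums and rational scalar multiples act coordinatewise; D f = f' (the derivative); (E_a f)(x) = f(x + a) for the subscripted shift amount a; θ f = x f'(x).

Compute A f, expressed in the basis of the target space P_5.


θ f = 7x^7 + (3/2)x^3 + (7/2)x^2 + x
D θ f = 49x^6 + (9/2)x^2 + 7x + 1
D D θ f = 294x^5 + 9x + 7
E_{3/2} D^2 θ f = 294x^5 + 2205x^4 + 6615x^3 + (19845/2)x^2 + (59607/8)x + 36049/16

the image equals g(x) = 294x^5 + 2205x^4 + 6615x^3 + (19845/2)x^2 + (59607/8)x + 36049/16


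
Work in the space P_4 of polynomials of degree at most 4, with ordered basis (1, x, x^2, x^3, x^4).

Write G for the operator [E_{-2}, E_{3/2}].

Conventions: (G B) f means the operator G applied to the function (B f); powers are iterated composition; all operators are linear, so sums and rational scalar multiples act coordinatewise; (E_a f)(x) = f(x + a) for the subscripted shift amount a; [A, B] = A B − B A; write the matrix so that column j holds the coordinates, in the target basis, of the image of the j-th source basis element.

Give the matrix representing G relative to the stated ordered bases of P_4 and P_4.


the matrix is [[0, 0, 0, 0, 0]; [0, 0, 0, 0, 0]; [0, 0, 0, 0, 0]; [0, 0, 0, 0, 0]; [0, 0, 0, 0, 0]] (rows listed top to bottom)

image of 1: 0
image of x: 0
image of x^2: 0
image of x^3: 0
image of x^4: 0
each image's coordinates form column j of the matrix


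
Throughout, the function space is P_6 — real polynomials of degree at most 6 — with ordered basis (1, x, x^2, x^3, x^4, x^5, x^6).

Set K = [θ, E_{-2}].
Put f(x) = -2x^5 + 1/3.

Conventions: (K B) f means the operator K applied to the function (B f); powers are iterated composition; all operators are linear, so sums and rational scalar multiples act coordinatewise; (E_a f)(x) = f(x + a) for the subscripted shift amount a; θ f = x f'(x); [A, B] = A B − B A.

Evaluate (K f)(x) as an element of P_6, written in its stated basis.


E_{-2} f = -2x^5 + 20x^4 - 80x^3 + 160x^2 - 160x + 193/3
θ E_{-2} f = -10x^5 + 80x^4 - 240x^3 + 320x^2 - 160x
θ f = -10x^5
E_{-2} θ f = -10x^5 + 100x^4 - 400x^3 + 800x^2 - 800x + 320
[θ, E_{-2}] f = -20x^4 + 160x^3 - 480x^2 + 640x - 320

the image equals g(x) = -20x^4 + 160x^3 - 480x^2 + 640x - 320


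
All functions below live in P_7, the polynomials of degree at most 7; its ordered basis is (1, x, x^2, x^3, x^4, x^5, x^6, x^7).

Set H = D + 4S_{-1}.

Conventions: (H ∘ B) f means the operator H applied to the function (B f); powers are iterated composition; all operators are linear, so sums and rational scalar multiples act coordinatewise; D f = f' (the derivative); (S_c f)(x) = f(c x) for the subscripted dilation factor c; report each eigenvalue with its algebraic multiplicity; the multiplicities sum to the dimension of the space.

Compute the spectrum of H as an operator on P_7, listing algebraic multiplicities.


image of 1: 4
image of x: -4x + 1
image of x^2: 4x^2 + 2x
image of x^3: -4x^3 + 3x^2
image of x^4: 4x^4 + 4x^3
image of x^5: -4x^5 + 5x^4
image of x^6: 4x^6 + 6x^5
image of x^7: -4x^7 + 7x^6
the matrix is upper triangular; its diagonal is (4, -4, 4, -4, 4, -4, 4, -4)
for a triangular matrix the eigenvalues are the diagonal entries, with algebraic multiplicity their repetition count

λ = -4 (multiplicity 4), λ = 4 (multiplicity 4)


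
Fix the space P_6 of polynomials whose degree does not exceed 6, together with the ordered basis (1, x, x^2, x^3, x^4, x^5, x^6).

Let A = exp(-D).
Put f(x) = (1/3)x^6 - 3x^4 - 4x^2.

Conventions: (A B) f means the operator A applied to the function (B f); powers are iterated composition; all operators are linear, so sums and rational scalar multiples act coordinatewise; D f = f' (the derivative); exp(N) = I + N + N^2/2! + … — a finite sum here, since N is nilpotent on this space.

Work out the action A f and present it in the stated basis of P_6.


order-1 term: -2x^5 + 12x^3 + 8x
order-2 term: 5x^4 - 18x^2 - 4
order-3 term: -(20/3)x^3 + 12x
order-4 term: 5x^2 - 3
order-5 term: -2x
order-6 term: 1/3
the series for exp(-D) f terminates at order 6
exp(-D) f = (1/3)x^6 - 2x^5 + 2x^4 + (16/3)x^3 - 17x^2 + 18x - 20/3

the result is g(x) = (1/3)x^6 - 2x^5 + 2x^4 + (16/3)x^3 - 17x^2 + 18x - 20/3


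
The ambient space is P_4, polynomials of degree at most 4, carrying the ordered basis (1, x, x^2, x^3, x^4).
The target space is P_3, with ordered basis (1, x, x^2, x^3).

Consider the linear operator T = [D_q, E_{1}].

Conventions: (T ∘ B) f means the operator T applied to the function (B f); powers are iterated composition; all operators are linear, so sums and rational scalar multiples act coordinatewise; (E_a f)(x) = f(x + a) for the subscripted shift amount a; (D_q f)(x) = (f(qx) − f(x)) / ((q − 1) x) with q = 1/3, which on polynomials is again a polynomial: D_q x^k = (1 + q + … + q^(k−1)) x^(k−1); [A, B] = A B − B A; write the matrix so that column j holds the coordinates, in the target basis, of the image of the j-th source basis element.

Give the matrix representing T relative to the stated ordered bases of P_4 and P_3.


the matrix is [[0, 0, 2/3, 14/9, 68/27]; [0, 0, 0, 10/9, 32/9]; [0, 0, 0, 0, 4/3]; [0, 0, 0, 0, 0]] (rows listed top to bottom)

image of 1: 0
image of x: 0
image of x^2: 2/3
image of x^3: (10/9)x + 14/9
image of x^4: (4/3)x^2 + (32/9)x + 68/27
each image's coordinates form column j of the matrix


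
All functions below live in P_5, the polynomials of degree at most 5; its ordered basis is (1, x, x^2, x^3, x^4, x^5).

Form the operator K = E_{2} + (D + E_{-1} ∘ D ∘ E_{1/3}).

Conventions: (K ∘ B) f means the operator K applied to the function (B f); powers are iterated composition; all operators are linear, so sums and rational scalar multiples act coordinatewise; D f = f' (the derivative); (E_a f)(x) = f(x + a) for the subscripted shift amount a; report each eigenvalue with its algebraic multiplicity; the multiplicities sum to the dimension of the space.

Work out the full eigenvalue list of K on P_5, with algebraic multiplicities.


λ = 1 (multiplicity 6)

image of 1: 1
image of x: x + 4
image of x^2: x^2 + 8x + 8/3
image of x^3: x^3 + 12x^2 + 8x + 28/3
image of x^4: x^4 + 16x^3 + 16x^2 + (112/3)x + 400/27
image of x^5: x^5 + 20x^4 + (80/3)x^3 + (280/3)x^2 + (2000/27)x + 2672/81
the matrix is upper triangular; its diagonal is (1, 1, 1, 1, 1, 1)
for a triangular matrix the eigenvalues are the diagonal entries, with algebraic multiplicity their repetition count


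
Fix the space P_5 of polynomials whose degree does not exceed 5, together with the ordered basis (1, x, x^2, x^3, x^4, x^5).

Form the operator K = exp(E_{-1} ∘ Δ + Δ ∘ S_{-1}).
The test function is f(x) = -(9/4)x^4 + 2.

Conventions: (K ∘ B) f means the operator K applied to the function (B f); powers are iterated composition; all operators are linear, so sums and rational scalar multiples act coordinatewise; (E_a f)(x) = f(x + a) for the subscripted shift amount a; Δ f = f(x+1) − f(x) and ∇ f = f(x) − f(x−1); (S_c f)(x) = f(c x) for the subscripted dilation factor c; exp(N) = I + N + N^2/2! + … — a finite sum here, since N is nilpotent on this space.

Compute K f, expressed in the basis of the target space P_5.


the image equals g(x) = -(9/4)x^4 - 18x^3 + 36x + 2

order-1 term: -18x^3 - 18x
order-2 term: 54x
the series for exp(E_{-1} ∘ Δ + Δ ∘ S_{-1}) f terminates at order 2
exp(E_{-1} ∘ Δ + Δ ∘ S_{-1}) f = -(9/4)x^4 - 18x^3 + 36x + 2


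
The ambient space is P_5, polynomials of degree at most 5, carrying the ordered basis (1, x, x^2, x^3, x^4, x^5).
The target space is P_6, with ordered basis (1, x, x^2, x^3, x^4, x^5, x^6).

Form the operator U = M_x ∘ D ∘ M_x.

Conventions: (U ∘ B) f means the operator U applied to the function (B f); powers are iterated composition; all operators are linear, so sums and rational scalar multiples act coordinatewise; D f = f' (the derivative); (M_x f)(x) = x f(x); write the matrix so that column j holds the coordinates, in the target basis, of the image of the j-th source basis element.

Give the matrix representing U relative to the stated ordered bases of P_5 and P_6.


image of 1: x
image of x: 2x^2
image of x^2: 3x^3
image of x^3: 4x^4
image of x^4: 5x^5
image of x^5: 6x^6
each image's coordinates form column j of the matrix

the matrix is [[0, 0, 0, 0, 0, 0]; [1, 0, 0, 0, 0, 0]; [0, 2, 0, 0, 0, 0]; [0, 0, 3, 0, 0, 0]; [0, 0, 0, 4, 0, 0]; [0, 0, 0, 0, 5, 0]; [0, 0, 0, 0, 0, 6]] (rows listed top to bottom)


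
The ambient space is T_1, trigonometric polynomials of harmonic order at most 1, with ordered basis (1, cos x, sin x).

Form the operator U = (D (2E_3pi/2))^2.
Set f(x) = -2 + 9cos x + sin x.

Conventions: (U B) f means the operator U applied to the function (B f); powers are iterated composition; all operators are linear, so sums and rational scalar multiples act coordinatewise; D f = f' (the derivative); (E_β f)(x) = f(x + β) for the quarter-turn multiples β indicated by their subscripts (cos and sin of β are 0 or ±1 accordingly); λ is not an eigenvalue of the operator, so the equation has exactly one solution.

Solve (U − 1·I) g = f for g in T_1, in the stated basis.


write g with unknown coordinates in the stated basis and equate coefficients in (U − 1·I) g = f
solving from the highest basis element down gives g = 2 + 3cos x + (1/3)sin x
check: U g = 12cos x + (4/3)sin x
so U g − 1·g = -2 + 9cos x + sin x = f ✓

the result is g(x) = 2 + 3cos x + (1/3)sin x


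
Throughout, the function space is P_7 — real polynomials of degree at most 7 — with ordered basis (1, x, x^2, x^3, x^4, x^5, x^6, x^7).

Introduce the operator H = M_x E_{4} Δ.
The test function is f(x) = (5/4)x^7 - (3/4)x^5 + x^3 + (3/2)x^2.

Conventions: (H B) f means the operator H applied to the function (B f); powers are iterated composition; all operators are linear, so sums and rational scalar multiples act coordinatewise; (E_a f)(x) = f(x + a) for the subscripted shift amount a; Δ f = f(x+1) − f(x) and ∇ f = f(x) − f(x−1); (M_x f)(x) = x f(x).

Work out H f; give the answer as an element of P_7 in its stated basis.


Δ f = (35/4)x^6 + (105/4)x^5 + 40x^4 + (145/4)x^3 + (87/4)x^2 + 11x + 3
E_{4} Δ f = (35/4)x^6 + (945/4)x^5 + 2665x^4 + (64305/4)x^3 + (218787/4)x^2 + 99525x + 75675
M_x E_{4} Δ f = (35/4)x^7 + (945/4)x^6 + 2665x^5 + (64305/4)x^4 + (218787/4)x^3 + 99525x^2 + 75675x

the result is g(x) = (35/4)x^7 + (945/4)x^6 + 2665x^5 + (64305/4)x^4 + (218787/4)x^3 + 99525x^2 + 75675x


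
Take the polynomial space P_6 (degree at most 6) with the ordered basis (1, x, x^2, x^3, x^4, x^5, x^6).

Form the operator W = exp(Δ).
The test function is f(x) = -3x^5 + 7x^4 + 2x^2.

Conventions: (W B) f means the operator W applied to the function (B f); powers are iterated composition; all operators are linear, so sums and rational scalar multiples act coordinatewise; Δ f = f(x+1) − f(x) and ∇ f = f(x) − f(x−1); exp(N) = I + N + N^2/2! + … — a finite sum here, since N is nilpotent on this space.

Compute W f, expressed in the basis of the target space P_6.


order-1 term: -15x^4 - 2x^3 + 12x^2 + 17x + 6
order-2 term: -30x^3 - 48x^2 - 21x + 6
order-3 term: -30x^2 - 62x - 33
order-4 term: -15x - 23
order-5 term: -3
the series for exp(Δ) f terminates at order 5
exp(Δ) f = -3x^5 - 8x^4 - 32x^3 - 64x^2 - 81x - 47

the result is g(x) = -3x^5 - 8x^4 - 32x^3 - 64x^2 - 81x - 47


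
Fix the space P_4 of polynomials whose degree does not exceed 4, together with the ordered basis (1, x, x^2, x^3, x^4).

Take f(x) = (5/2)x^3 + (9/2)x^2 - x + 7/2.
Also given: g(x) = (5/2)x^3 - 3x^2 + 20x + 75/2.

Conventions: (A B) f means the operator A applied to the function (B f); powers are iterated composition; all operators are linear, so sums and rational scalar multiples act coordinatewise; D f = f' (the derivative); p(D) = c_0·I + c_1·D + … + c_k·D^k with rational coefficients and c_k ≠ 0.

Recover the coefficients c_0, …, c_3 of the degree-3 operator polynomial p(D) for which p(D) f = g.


p(D) = I − D + 2·D^2 + D^3, i.e. c_0 = 1, c_1 = -1, c_2 = 2, c_3 = 1

D^0 f = (5/2)x^3 + (9/2)x^2 - x + 7/2
D^1 f = (15/2)x^2 + 9x - 1
D^2 f = 15x + 9
D^3 f = 15
matching coefficients of g against c_0 f + c_1 Df + … from the top degree down determines the c_i
solution: c_0 = 1, c_1 = -1, c_2 = 2, c_3 = 1


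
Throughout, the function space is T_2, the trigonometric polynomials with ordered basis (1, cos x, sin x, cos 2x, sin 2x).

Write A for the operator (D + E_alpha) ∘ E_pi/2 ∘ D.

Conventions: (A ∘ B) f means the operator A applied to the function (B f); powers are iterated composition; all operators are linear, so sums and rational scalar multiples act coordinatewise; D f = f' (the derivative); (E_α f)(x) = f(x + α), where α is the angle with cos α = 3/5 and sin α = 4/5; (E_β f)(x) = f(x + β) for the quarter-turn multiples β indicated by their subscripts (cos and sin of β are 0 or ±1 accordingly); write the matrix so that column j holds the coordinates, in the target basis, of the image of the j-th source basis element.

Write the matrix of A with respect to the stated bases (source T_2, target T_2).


image of 1: 0
image of cos x: -(3/5)cos x + (9/5)sin x
image of sin x: -(9/5)cos x - (3/5)sin x
image of cos 2x: (148/25)cos 2x - (14/25)sin 2x
image of sin 2x: (14/25)cos 2x + (148/25)sin 2x
each image's coordinates form column j of the matrix

the matrix is [[0, 0, 0, 0, 0]; [0, -3/5, -9/5, 0, 0]; [0, 9/5, -3/5, 0, 0]; [0, 0, 0, 148/25, 14/25]; [0, 0, 0, -14/25, 148/25]] (rows listed top to bottom)


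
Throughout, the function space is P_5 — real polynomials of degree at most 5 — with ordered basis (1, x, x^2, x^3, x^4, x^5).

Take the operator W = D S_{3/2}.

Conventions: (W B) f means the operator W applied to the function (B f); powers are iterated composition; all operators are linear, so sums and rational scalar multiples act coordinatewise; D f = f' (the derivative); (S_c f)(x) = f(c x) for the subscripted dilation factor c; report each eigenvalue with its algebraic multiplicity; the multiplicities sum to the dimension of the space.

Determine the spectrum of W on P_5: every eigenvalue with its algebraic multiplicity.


image of 1: 0
image of x: 3/2
image of x^2: (9/2)x
image of x^3: (81/8)x^2
image of x^4: (81/4)x^3
image of x^5: (1215/32)x^4
the matrix is upper triangular; its diagonal is (0, 0, 0, 0, 0, 0)
for a triangular matrix the eigenvalues are the diagonal entries, with algebraic multiplicity their repetition count

λ = 0 (multiplicity 6)


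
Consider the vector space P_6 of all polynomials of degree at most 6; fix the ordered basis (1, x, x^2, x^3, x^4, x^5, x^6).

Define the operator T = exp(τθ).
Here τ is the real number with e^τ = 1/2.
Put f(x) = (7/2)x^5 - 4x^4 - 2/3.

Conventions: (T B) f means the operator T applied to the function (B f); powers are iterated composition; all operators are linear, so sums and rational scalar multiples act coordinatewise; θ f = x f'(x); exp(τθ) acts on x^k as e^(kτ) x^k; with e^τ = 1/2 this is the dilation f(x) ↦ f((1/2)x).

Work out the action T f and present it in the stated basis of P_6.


exp(τθ) x^k = e^(kτ) x^k; with e^τ = 1/2 this sends x^k to (1/2)^k x^k
x^4 ↦ 1/16 x^4
x^5 ↦ 1/32 x^5
applying this coordinatewise to f: exp(τθ) f = (7/64)x^5 - (1/4)x^4 - 2/3

the image equals g(x) = (7/64)x^5 - (1/4)x^4 - 2/3


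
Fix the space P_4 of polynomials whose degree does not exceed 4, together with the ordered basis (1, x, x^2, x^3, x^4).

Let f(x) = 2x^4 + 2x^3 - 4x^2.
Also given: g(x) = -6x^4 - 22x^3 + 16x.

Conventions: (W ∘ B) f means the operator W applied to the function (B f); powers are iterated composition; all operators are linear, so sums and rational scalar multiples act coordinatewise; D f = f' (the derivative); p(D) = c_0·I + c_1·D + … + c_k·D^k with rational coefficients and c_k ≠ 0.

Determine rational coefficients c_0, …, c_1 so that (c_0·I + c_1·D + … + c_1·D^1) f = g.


p(D) = -3·I − 2·D, i.e. c_0 = -3, c_1 = -2

D^0 f = 2x^4 + 2x^3 - 4x^2
D^1 f = 8x^3 + 6x^2 - 8x
matching coefficients of g against c_0 f + c_1 Df + … from the top degree down determines the c_i
solution: c_0 = -3, c_1 = -2


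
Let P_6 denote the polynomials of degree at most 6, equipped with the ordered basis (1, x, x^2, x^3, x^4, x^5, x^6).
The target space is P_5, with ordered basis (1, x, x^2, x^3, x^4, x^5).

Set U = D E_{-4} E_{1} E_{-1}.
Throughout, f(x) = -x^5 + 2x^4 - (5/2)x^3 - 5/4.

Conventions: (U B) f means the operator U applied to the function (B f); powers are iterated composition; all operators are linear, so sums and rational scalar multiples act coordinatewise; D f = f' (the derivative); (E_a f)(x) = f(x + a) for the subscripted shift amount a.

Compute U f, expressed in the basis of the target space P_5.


the image equals g(x) = -5x^4 + 88x^3 - (1167/2)x^2 + 1724x - 1912

E_{-1} f = -x^5 + 7x^4 - (41/2)x^3 + (59/2)x^2 - (41/2)x + 17/4
E_{1} E_{-1} f = -x^5 + 2x^4 - (5/2)x^3 - 5/4
E_{-4} E_{1} E_{-1} f = -x^5 + 22x^4 - (389/2)x^3 + 862x^2 - 1912x + 6779/4
D (E_{-4} E_{1} E_{-1}) f = -5x^4 + 88x^3 - (1167/2)x^2 + 1724x - 1912


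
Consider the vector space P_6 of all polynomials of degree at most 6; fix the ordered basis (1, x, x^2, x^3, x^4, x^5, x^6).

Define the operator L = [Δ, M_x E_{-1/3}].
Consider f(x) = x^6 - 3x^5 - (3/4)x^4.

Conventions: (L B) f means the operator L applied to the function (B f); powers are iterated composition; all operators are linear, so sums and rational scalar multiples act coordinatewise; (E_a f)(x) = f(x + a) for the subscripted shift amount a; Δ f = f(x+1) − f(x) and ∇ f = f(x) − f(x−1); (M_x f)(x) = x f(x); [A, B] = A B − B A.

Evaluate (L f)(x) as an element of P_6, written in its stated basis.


the image equals g(x) = x^6 + x^5 - (49/12)x^4 - (254/27)x^3 - (214/27)x^2 - (248/81)x - 332/729

E_{-1/3} f = x^6 - 5x^5 + (71/12)x^4 - (83/27)x^3 + (43/54)x^2 - (8/81)x + 13/2916
M_x E_{-1/3} f = x^7 - 5x^6 + (71/12)x^5 - (83/27)x^4 + (43/54)x^3 - (8/81)x^2 + (13/2916)x
Δ (M_x E_{-1/3}) f = 7x^6 - 9x^5 - (125/12)x^4 - (979/54)x^3 - (98/9)x^2 - (1141/324)x - 332/729
Δ f = 6x^5 - 13x^3 - (39/2)x^2 - 12x - 11/4
E_{-1/3} Δ f = 6x^5 - 10x^4 - (19/3)x^3 - (157/18)x^2 - (80/27)x - 149/324
M_x E_{-1/3} Δ f = 6x^6 - 10x^5 - (19/3)x^4 - (157/18)x^3 - (80/27)x^2 - (149/324)x
[Δ, M_x E_{-1/3}] f = x^6 + x^5 - (49/12)x^4 - (254/27)x^3 - (214/27)x^2 - (248/81)x - 332/729


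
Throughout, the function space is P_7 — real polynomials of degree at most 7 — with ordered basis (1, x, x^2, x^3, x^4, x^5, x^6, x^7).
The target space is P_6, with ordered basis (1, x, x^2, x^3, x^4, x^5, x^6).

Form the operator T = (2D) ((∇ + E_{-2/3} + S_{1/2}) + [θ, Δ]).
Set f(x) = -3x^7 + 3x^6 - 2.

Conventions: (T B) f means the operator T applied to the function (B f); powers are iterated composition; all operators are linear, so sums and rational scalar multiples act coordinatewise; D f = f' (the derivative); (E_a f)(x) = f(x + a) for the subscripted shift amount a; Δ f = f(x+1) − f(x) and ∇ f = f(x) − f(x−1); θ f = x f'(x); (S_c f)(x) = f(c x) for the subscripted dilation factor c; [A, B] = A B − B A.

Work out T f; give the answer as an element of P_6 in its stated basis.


g(x) = -(2709/64)x^6 + (3273/16)x^5 + 1490x^4 + (9080/9)x^3 + (19790/9)x^2 + (4772/27)x + 34402/243

∇ f = -21x^6 + 81x^5 - 150x^4 + 165x^3 - 108x^2 + 39x - 6
E_{-2/3} f = -3x^7 + 17x^6 - 40x^5 + (460/9)x^4 - (1040/27)x^3 + (464/27)x^2 - (1024/243)x - 1138/729
S_{1/2} f = -(3/128)x^7 + (3/64)x^6 - 2
(∇ + E_{-2/3} + S_{1/2}) f = -(387/128)x^7 - (253/64)x^6 + 41x^5 - (890/9)x^4 + (3415/27)x^3 - (2452/27)x^2 + (8453/243)x - 6970/729
Δ f = -21x^6 - 45x^5 - 60x^4 - 45x^3 - 18x^2 - 3x
θ Δ f = -126x^6 - 225x^5 - 240x^4 - 135x^3 - 36x^2 - 3x
θ f = -21x^7 + 18x^6
Δ θ f = -147x^6 - 333x^5 - 465x^4 - 375x^3 - 171x^2 - 39x - 3
[θ, Δ] f = 21x^6 + 108x^5 + 225x^4 + 240x^3 + 135x^2 + 36x + 3
((∇ + E_{-2/3} + S_{1/2}) + [θ, Δ]) f = -(387/128)x^7 + (1091/64)x^6 + 149x^5 + (1135/9)x^4 + (9895/27)x^3 + (1193/27)x^2 + (17201/243)x - 4783/729
D ((∇ + E_{-2/3} + S_{1/2}) + [θ, Δ]) f = -(2709/128)x^6 + (3273/32)x^5 + 745x^4 + (4540/9)x^3 + (9895/9)x^2 + (2386/27)x + 17201/243
(2D) ((∇ + E_{-2/3} + S_{1/2}) + [θ, Δ]) f = -(2709/64)x^6 + (3273/16)x^5 + 1490x^4 + (9080/9)x^3 + (19790/9)x^2 + (4772/27)x + 34402/243


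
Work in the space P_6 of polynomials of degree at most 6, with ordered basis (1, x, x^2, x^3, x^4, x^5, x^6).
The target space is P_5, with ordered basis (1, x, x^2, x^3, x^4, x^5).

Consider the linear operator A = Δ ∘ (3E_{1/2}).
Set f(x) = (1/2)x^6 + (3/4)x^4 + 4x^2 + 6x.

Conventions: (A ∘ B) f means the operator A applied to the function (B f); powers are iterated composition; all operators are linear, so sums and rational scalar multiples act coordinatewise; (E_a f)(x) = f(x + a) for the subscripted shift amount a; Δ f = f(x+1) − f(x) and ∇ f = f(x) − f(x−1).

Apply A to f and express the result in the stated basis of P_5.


E_{1/2} f = (1/2)x^6 + (3/2)x^5 + (21/8)x^4 + (11/4)x^3 + (179/32)x^2 + (335/32)x + 519/128
(3E_{1/2}) f = (3/2)x^6 + (9/2)x^5 + (63/8)x^4 + (33/4)x^3 + (537/32)x^2 + (1005/32)x + 1557/128
Δ (3E_{1/2}) f = 9x^5 + 45x^4 + (213/2)x^3 + (279/2)x^2 + (1941/16)x + 1125/16

the result is g(x) = 9x^5 + 45x^4 + (213/2)x^3 + (279/2)x^2 + (1941/16)x + 1125/16


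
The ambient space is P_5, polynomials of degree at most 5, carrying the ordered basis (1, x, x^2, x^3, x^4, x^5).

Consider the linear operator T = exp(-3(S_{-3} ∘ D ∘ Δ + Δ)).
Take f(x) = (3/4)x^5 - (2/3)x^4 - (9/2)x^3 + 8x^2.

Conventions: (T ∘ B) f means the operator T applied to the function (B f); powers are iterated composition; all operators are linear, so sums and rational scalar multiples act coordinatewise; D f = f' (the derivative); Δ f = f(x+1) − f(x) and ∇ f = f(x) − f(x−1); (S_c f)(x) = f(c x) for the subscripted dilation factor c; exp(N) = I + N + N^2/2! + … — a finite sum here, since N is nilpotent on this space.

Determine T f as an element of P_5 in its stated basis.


order-1 term: -(45/4)x^4 + (2401/2)x^3 - (723/2)x^2 - (763/4)x - 43/2
order-2 term: (135/2)x^3 - (6957/2)x^2 + (110223/4)x - 20823/4
order-3 term: -(405/2)x^2 + (15939/2)x - 69561/4
order-4 term: (1215/4)x - 11043/2
order-5 term: -729/4
the series for exp(-3(S_{-3} ∘ D ∘ Δ + Δ)) f terminates at order 5
exp(-3(S_{-3} ∘ D ∘ Δ + Δ)) f = (3/4)x^5 - (143/12)x^4 + (2527/2)x^3 - (8069/2)x^2 + (142553/4)x - 113285/4

the result is g(x) = (3/4)x^5 - (143/12)x^4 + (2527/2)x^3 - (8069/2)x^2 + (142553/4)x - 113285/4


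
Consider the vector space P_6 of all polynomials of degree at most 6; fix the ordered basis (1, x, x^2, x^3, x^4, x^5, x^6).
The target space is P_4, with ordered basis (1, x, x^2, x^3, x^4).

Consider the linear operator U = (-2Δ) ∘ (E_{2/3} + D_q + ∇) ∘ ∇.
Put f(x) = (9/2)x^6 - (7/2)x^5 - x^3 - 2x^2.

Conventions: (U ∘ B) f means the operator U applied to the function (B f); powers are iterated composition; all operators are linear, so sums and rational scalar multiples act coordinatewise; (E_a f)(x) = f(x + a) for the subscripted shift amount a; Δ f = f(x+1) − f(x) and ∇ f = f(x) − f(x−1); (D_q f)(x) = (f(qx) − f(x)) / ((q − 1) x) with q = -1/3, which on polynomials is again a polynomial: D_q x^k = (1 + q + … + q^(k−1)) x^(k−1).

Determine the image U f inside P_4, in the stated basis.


the image equals g(x) = -270x^4 - (5468/3)x^3 + (13174/9)x^2 - (23626/9)x + 19070/27

∇ f = 27x^5 - 85x^4 + 125x^3 - (211/2)x^2 + (87/2)x - 7
E_{2/3} ∇ f = 27x^5 + 5x^4 + (55/3)x^3 - (13/6)x^2 - (247/54)x - 88/81
D_q ∇ f = (61/3)x^4 - (1700/27)x^3 + (875/9)x^2 - (211/3)x + 87/2
∇ ∇ f = 135x^4 - 610x^3 + 1155x^2 - 1061x + 386
(E_{2/3} + D_q + ∇) ∇ f = 27x^5 + (481/3)x^4 - (17675/27)x^3 + (22501/18)x^2 - (61339/54)x + 69403/162
Δ (E_{2/3} + D_q + ∇) ∇ f = 135x^4 + (2734/3)x^3 - (6587/9)x^2 + (11813/9)x - 9535/27
(-2Δ) (E_{2/3} + D_q + ∇) ∇ f = -270x^4 - (5468/3)x^3 + (13174/9)x^2 - (23626/9)x + 19070/27


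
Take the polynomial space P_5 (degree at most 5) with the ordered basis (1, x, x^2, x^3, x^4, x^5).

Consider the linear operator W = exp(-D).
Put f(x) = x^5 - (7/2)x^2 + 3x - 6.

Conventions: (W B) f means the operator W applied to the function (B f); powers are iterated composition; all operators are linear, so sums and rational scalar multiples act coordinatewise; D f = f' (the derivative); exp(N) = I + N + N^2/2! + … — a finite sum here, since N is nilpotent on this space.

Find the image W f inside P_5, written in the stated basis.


the image equals g(x) = x^5 - 5x^4 + 10x^3 - (27/2)x^2 + 15x - 27/2

order-1 term: -5x^4 + 7x - 3
order-2 term: 10x^3 - 7/2
order-3 term: -10x^2
order-4 term: 5x
order-5 term: -1
the series for exp(-D) f terminates at order 5
exp(-D) f = x^5 - 5x^4 + 10x^3 - (27/2)x^2 + 15x - 27/2


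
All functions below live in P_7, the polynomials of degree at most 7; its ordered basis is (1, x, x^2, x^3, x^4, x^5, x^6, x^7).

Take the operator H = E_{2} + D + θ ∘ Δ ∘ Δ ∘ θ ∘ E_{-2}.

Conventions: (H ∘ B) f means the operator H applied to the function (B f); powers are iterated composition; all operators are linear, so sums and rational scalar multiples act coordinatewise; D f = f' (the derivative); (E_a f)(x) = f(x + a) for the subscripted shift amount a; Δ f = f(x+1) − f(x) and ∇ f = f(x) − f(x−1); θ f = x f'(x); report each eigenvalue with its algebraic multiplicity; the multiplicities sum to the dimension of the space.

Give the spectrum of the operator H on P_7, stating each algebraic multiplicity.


image of 1: 1
image of x: x + 3
image of x^2: x^2 + 6x + 4
image of x^3: x^3 + 9x^2 + 30x + 8
image of x^4: x^4 + 12x^3 + 120x^2 - 16x + 16
image of x^5: x^5 + 15x^4 + 340x^3 - 280x^2 + 190x + 32
image of x^6: x^6 + 18x^5 + 780x^4 - 1280x^3 + 1320x^2 - 48x + 64
image of x^7: x^7 + 21x^6 + 1554x^5 - 3920x^4 + 5810x^3 - 2268x^2 + 966x + 128
the matrix is upper triangular; its diagonal is (1, 1, 1, 1, 1, 1, 1, 1)
for a triangular matrix the eigenvalues are the diagonal entries, with algebraic multiplicity their repetition count

λ = 1 (multiplicity 8)


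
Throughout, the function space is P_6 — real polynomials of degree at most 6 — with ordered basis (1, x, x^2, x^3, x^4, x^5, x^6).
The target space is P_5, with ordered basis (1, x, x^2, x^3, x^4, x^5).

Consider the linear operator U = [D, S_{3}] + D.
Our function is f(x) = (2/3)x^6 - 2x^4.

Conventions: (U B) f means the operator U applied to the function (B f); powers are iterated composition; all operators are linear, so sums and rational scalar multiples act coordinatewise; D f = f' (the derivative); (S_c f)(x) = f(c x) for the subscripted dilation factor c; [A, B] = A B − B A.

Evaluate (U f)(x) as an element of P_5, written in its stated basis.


S_{3} f = 486x^6 - 162x^4
D S_{3} f = 2916x^5 - 648x^3
D f = 4x^5 - 8x^3
S_{3} D f = 972x^5 - 216x^3
[D, S_{3}] f = 1944x^5 - 432x^3
D f = 4x^5 - 8x^3
([D, S_{3}] + D) f = 1948x^5 - 440x^3

g(x) = 1948x^5 - 440x^3


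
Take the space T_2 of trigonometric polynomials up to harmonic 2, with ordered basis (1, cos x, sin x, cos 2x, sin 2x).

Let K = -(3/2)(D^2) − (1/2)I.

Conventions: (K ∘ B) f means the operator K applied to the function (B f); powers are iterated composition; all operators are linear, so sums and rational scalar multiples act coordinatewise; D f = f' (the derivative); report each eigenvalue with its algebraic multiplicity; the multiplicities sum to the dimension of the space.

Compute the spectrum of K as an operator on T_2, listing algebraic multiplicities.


λ = -1/2 (multiplicity 1), λ = 1 (multiplicity 2), λ = 11/2 (multiplicity 2)

image of 1: -1/2
image of cos x: cos x
image of sin x: sin x
image of cos 2x: (11/2)cos 2x
image of sin 2x: (11/2)sin 2x
the matrix is diagonal; its diagonal is (-1/2, 1, 1, 11/2, 11/2)
for a triangular matrix the eigenvalues are the diagonal entries, with algebraic multiplicity their repetition count


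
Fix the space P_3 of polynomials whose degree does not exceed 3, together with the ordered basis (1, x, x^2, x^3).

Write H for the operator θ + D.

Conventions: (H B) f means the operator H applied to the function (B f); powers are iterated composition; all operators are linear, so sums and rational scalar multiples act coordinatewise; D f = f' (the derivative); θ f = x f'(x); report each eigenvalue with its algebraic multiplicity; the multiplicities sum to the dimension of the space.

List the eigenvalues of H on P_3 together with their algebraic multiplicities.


image of 1: 0
image of x: x + 1
image of x^2: 2x^2 + 2x
image of x^3: 3x^3 + 3x^2
the matrix is upper triangular; its diagonal is (0, 1, 2, 3)
for a triangular matrix the eigenvalues are the diagonal entries, with algebraic multiplicity their repetition count

λ = 0 (multiplicity 1), λ = 1 (multiplicity 1), λ = 2 (multiplicity 1), λ = 3 (multiplicity 1)


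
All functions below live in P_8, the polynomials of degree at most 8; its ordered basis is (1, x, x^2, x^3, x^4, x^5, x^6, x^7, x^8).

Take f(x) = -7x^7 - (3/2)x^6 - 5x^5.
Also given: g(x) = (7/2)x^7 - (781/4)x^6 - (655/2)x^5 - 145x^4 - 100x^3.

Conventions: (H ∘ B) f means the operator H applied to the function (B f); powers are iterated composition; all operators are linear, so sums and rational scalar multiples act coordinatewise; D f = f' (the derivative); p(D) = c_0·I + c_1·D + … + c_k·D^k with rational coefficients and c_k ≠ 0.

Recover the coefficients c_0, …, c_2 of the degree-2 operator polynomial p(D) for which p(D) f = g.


p(D) = -(1/2)·I + 4·D + D^2, i.e. c_0 = -1/2, c_1 = 4, c_2 = 1

D^0 f = -7x^7 - (3/2)x^6 - 5x^5
D^1 f = -49x^6 - 9x^5 - 25x^4
D^2 f = -294x^5 - 45x^4 - 100x^3
matching coefficients of g against c_0 f + c_1 Df + … from the top degree down determines the c_i
solution: c_0 = -1/2, c_1 = 4, c_2 = 1


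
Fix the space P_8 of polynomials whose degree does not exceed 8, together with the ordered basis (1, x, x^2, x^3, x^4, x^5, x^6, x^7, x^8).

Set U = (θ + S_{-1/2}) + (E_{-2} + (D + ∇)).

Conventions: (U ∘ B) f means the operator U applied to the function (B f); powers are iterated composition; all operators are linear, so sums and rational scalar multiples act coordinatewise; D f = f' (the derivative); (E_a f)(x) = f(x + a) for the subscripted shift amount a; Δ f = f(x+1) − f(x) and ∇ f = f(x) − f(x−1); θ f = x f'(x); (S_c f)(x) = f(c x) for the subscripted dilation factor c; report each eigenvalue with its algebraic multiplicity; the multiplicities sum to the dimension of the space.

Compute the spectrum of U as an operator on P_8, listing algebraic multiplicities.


image of 1: 2
image of x: (3/2)x
image of x^2: (13/4)x^2 + 3
image of x^3: (31/8)x^3 + 9x - 7
image of x^4: (81/16)x^4 + 18x^2 - 28x + 15
image of x^5: (191/32)x^5 + 30x^3 - 70x^2 + 75x - 31
image of x^6: (449/64)x^6 + 45x^4 - 140x^3 + 225x^2 - 186x + 63
image of x^7: (1023/128)x^7 + 63x^5 - 245x^4 + 525x^3 - 651x^2 + 441x - 127
image of x^8: (2305/256)x^8 + 84x^6 - 392x^5 + 1050x^4 - 1736x^3 + 1764x^2 - 1016x + 255
the matrix is upper triangular; its diagonal is (2, 3/2, 13/4, 31/8, 81/16, 191/32, 449/64, 1023/128, 2305/256)
for a triangular matrix the eigenvalues are the diagonal entries, with algebraic multiplicity their repetition count

λ = 3/2 (multiplicity 1), λ = 2 (multiplicity 1), λ = 13/4 (multiplicity 1), λ = 31/8 (multiplicity 1), λ = 81/16 (multiplicity 1), λ = 191/32 (multiplicity 1), λ = 449/64 (multiplicity 1), λ = 1023/128 (multiplicity 1), λ = 2305/256 (multiplicity 1)


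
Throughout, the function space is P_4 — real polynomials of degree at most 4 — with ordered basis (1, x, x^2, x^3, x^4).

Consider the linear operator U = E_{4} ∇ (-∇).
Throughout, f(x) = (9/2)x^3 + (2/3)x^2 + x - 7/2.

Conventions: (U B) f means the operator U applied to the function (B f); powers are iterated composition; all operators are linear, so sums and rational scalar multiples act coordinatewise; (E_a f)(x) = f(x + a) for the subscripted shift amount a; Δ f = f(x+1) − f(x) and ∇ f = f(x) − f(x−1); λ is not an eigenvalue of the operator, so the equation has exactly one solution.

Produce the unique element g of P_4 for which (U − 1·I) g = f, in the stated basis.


write g with unknown coordinates in the stated basis and equate coefficients in (U − 1·I) g = f
solving from the highest basis element down gives g = -(9/2)x^3 - (2/3)x^2 + 26x + 515/6
check: U g = 27x + 247/3
so U g − 1·g = (9/2)x^3 + (2/3)x^2 + x - 7/2 = f ✓

the result is g(x) = -(9/2)x^3 - (2/3)x^2 + 26x + 515/6
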